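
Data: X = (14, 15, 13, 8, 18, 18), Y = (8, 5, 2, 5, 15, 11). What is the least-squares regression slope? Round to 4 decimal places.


b = sum((xi-xbar)(yi-ybar)) / sum((xi-xbar)^2)
n = 6, xbar = 86/6 = 43/3 ≈ 14.333333, ybar = 46/6 = 23/3 ≈ 7.666667
Sxy = sum((xi-xbar)(yi-ybar)) = 185/3 ≈ 61.666667
Sxx = sum((xi-xbar)^2) = 208/3 ≈ 69.333333
b = Sxy / Sxx = 185/208 ≈ 0.889423

0.8894


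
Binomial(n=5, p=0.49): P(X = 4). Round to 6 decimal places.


P = C(n,k) * p^k * (1-p)^(n-k)
C(5,4) = 5
p^k = 0.49^4 = 0.05764801
(1-p)^(n-k) = 0.51^1 = 0.51
P = 5 * 0.05764801 * 0.51 ≈ 0.147002

0.147002


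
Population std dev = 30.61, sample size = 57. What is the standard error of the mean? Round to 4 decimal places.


SE = sigma / sqrt(n)
sqrt(57) ≈ 7.549834
SE = 30.61 / 7.549834 ≈ 4.054394

4.0544


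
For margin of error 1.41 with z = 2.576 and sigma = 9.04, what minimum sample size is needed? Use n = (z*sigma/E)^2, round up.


z*sigma/E = 2.576 * 9.04 / 1.41 ≈ 16.515631
(z*sigma/E)^2 ≈ 272.766074
round up: n = 273

273


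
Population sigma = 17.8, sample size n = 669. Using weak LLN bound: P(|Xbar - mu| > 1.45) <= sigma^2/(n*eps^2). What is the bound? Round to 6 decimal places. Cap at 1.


bound = min(1, sigma^2/(n*eps^2))
sigma^2 = 17.8^2 = 316.84
n*eps^2 = 669 * 1.45^2 = 669 * 2.1025 = 1406.5725
sigma^2/(n*eps^2) = 316.84 / 1406.5725 ≈ 0.22525679

0.225257


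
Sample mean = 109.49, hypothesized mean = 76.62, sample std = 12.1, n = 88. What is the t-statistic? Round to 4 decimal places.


t = (xbar - mu0) / (s/sqrt(n))
xbar - mu0 = 109.49 - 76.62 = 32.87
sqrt(88) ≈ 9.38083152
s/sqrt(n) = 12.1 / 9.38083152 ≈ 1.28986433
t = 32.87 / 1.28986433 ≈ 25.483300

25.4833


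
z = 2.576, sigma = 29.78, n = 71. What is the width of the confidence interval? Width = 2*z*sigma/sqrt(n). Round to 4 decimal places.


width = 2*z*sigma/sqrt(n)
2*z*sigma = 2 * 2.576 * 29.78 = 153.42656
sqrt(71) ≈ 8.426150
width = 153.42656 / 8.426150 ≈ 18.208383

18.2084


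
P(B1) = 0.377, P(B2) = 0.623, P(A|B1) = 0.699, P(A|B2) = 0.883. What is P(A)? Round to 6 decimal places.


P(A) = P(A|B1)*P(B1) + P(A|B2)*P(B2)
P(A|B1)*P(B1) = 0.699 * 0.377 = 0.263523
P(A|B2)*P(B2) = 0.883 * 0.623 = 0.550109
P(A) = 0.263523 + 0.550109 = 0.813632

0.813632


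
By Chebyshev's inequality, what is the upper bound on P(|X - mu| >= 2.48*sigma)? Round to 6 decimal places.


P <= 1/k^2
k^2 = 2.48^2 = 6.1504
1/k^2 = 1 / 6.1504 = 625/3844 ≈ 0.16259105

0.162591


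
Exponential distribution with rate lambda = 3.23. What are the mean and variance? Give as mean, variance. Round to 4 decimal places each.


mean = 1/lam, var = 1/lam^2
mean = 1 / 3.23 = 100/323 ≈ 0.309598
lam^2 = 3.23^2 = 10.4329
var = 1 / 10.4329 ≈ 0.095851

0.3096, 0.0959


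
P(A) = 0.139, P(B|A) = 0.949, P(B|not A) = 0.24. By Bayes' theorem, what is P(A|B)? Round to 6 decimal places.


P(A|B) = P(B|A)*P(A) / P(B), P(B) = P(B|A)*P(A) + P(B|not A)*P(not A)
P(B|A)*P(A) = 0.949 * 0.139 = 0.131911
P(B|not A)*P(not A) = 0.24 * 0.861 = 0.20664
P(B) = 0.131911 + 0.20664 = 0.338551
P(A|B) = 0.131911 / 0.338551 ≈ 0.38963406

0.389634


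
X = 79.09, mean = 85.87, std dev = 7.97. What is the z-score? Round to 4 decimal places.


z = (X - mu) / sigma
X - mu = 79.09 - 85.87 = -6.78
z = -6.78 / 7.97 = -678/797 ≈ -0.850690

-0.8507


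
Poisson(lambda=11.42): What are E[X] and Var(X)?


E[X] = Var(X) = lambda = 11.42

11.42, 11.42


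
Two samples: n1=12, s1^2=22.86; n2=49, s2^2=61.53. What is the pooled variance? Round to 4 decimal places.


sp^2 = ((n1-1)*s1^2 + (n2-1)*s2^2)/(n1+n2-2)
(n1-1)*s1^2 = 11 * 22.86 = 251.46
(n2-1)*s2^2 = 48 * 61.53 = 2953.44
numerator = 251.46 + 2953.44 = 3204.9
n1+n2-2 = 59
sp^2 = 3204.9 / 59 = 32049/590 ≈ 54.320339

54.3203


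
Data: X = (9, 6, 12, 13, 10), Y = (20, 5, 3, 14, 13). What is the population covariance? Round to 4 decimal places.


Cov = (1/n)*sum((xi-xbar)(yi-ybar))
n = 5, xbar = 50/5 = 10, ybar = 55/5 = 11
sum((xi-xbar)(yi-ybar)) = 8
Cov = 8 / 5 = 1.6

1.6000


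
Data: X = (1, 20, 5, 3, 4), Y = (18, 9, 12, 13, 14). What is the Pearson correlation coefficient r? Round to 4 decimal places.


r = sum((xi-xbar)(yi-ybar)) / sqrt(sum((xi-xbar)^2) * sum((yi-ybar)^2))
n = 5, xbar = 33/5 = 6.6, ybar = 66/5 = 13.2
Sxy = sum((xi-xbar)(yi-ybar)) = -82.6
Sxx = sum((xi-xbar)^2) = 233.2
Syy = sum((yi-ybar)^2) = 42.8
sqrt(Sxx*Syy) ≈ 99.904755
r = Sxy / sqrt(Sxx*Syy) = -82.6 / 99.904755 ≈ -0.826787

-0.8268


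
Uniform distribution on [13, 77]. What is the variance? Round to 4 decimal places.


Var = (b-a)^2 / 12
(b-a)^2 = (77 - 13)^2 = 4096
Var = 4096/12 ≈ 341.333333

341.3333


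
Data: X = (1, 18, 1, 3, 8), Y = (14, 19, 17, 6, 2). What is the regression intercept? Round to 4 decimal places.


a = ybar - b*xbar, where b = sum((xi-xbar)(yi-ybar)) / sum((xi-xbar)^2)
n = 5, xbar = 31/5 = 6.2, ybar = 58/5 = 11.6
Sxy = sum((xi-xbar)(yi-ybar)) = 47.4
Sxx = sum((xi-xbar)^2) = 206.8
b = Sxy / Sxx = 237/1034 ≈ 0.229207
a = 11.6 - 0.229207 * 6.2 = 10525/1034 ≈ 10.178917

10.1789


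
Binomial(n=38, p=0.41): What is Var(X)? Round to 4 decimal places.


Var = n*p*(1-p) = 38 * 0.41 * 0.59 = 9.1922

9.1922


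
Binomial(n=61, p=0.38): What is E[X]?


E[X] = n*p = 61 * 0.38 = 23.18

23.18


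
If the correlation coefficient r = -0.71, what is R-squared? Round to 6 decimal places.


R^2 = r^2 = (-0.71)^2 = 0.5041

0.504100


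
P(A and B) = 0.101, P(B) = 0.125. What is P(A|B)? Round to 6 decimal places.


P(A|B) = P(A and B) / P(B) = 0.101 / 0.125 = 0.808

0.808000


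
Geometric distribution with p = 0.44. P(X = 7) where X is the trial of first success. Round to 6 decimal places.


P = (1-p)^(k-1) * p
(1-p)^(k-1) = 0.56^6 ≈ 0.03084098
P = 0.03084098 * 0.44 ≈ 0.01357003

0.013570


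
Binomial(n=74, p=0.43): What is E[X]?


E[X] = n*p = 74 * 0.43 = 31.82

31.82


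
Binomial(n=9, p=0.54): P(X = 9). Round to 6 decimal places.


P = C(n,k) * p^k * (1-p)^(n-k)
C(9,9) = 1
p^k = 0.54^9 ≈ 0.003904306
(1-p)^(n-k) = 0.46^0 = 1
P = 1 * 0.003904306 * 1 ≈ 0.003904

0.003904


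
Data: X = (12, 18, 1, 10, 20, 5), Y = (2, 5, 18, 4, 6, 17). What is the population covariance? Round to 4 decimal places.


Cov = (1/n)*sum((xi-xbar)(yi-ybar))
n = 6, xbar = 66/6 = 11, ybar = 52/6 = 26/3 ≈ 8.666667
sum((xi-xbar)(yi-ybar)) = -195
Cov = -195 / 6 = -32.5

-32.5000


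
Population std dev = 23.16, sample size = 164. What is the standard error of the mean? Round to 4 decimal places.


SE = sigma / sqrt(n)
sqrt(164) ≈ 12.806248
SE = 23.16 / 12.806248 ≈ 1.808492

1.8085


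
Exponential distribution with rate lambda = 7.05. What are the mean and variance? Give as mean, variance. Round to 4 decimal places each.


mean = 1/lam, var = 1/lam^2
mean = 1 / 7.05 = 20/141 ≈ 0.141844
lam^2 = 7.05^2 = 49.7025
var = 1 / 49.7025 ≈ 0.020120

0.1418, 0.0201


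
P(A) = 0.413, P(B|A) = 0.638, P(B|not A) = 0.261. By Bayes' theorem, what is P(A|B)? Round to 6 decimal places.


P(A|B) = P(B|A)*P(A) / P(B), P(B) = P(B|A)*P(A) + P(B|not A)*P(not A)
P(B|A)*P(A) = 0.638 * 0.413 = 0.263494
P(B|not A)*P(not A) = 0.261 * 0.587 = 0.153207
P(B) = 0.263494 + 0.153207 = 0.416701
P(A|B) = 0.263494 / 0.416701 ≈ 0.63233350

0.632333


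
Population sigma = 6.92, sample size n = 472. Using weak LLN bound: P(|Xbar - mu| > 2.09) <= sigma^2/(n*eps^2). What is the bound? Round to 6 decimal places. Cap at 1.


bound = min(1, sigma^2/(n*eps^2))
sigma^2 = 6.92^2 = 47.8864
n*eps^2 = 472 * 2.09^2 = 472 * 4.3681 = 2061.7432
sigma^2/(n*eps^2) = 47.8864 / 2061.7432 ≈ 0.02322617

0.023226


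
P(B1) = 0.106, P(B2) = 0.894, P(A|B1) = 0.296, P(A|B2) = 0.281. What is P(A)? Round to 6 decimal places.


P(A) = P(A|B1)*P(B1) + P(A|B2)*P(B2)
P(A|B1)*P(B1) = 0.296 * 0.106 = 0.031376
P(A|B2)*P(B2) = 0.281 * 0.894 = 0.251214
P(A) = 0.031376 + 0.251214 = 0.28259

0.282590


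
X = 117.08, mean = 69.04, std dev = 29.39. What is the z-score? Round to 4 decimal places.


z = (X - mu) / sigma
X - mu = 117.08 - 69.04 = 48.04
z = 48.04 / 29.39 = 4804/2939 ≈ 1.634570

1.6346


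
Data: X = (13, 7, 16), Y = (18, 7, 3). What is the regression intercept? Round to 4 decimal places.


a = ybar - b*xbar, where b = sum((xi-xbar)(yi-ybar)) / sum((xi-xbar)^2)
n = 3, xbar = 36/3 = 12, ybar = 28/3 ≈ 9.333333
Sxy = sum((xi-xbar)(yi-ybar)) = -5
Sxx = sum((xi-xbar)^2) = 42
b = Sxy / Sxx = -5/42 ≈ -0.119048
a = 9.333333 - (-0.119048) * 12 = 226/21 ≈ 10.761905

10.7619


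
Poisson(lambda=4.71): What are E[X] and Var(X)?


E[X] = Var(X) = lambda = 4.71

4.71, 4.71


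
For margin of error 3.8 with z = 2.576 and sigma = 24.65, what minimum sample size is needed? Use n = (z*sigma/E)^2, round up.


z*sigma/E = 2.576 * 24.65 / 3.8 = 79373/4750 ≈ 16.710105
(z*sigma/E)^2 ≈ 279.227618
round up: n = 280

280


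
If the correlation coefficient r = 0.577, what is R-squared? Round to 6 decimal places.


R^2 = r^2 = (0.577)^2 = 0.332929

0.332929


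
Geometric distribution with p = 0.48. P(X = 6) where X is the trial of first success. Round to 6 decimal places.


P = (1-p)^(k-1) * p
(1-p)^(k-1) = 0.52^5 ≈ 0.03802040
P = 0.03802040 * 0.48 ≈ 0.01824979

0.018250


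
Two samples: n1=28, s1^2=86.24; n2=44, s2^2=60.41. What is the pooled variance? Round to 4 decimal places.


sp^2 = ((n1-1)*s1^2 + (n2-1)*s2^2)/(n1+n2-2)
(n1-1)*s1^2 = 27 * 86.24 = 2328.48
(n2-1)*s2^2 = 43 * 60.41 = 2597.63
numerator = 2328.48 + 2597.63 = 4926.11
n1+n2-2 = 70
sp^2 = 4926.11 / 70 = 70.373

70.3730


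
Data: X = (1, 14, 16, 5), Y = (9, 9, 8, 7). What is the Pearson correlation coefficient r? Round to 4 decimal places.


r = sum((xi-xbar)(yi-ybar)) / sqrt(sum((xi-xbar)^2) * sum((yi-ybar)^2))
n = 4, xbar = 36/4 = 9, ybar = 33/4 = 8.25
Sxy = sum((xi-xbar)(yi-ybar)) = 1
Sxx = sum((xi-xbar)^2) = 154
Syy = sum((yi-ybar)^2) = 2.75
sqrt(Sxx*Syy) ≈ 20.579116
r = Sxy / sqrt(Sxx*Syy) = 1 / 20.579116 ≈ 0.048593

0.0486


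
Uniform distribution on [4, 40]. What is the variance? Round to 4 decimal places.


Var = (b-a)^2 / 12
(b-a)^2 = (40 - 4)^2 = 1296
Var = 1296/12 = 108

108.0000


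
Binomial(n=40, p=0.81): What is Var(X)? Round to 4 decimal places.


Var = n*p*(1-p) = 40 * 0.81 * 0.19 = 6.156

6.1560


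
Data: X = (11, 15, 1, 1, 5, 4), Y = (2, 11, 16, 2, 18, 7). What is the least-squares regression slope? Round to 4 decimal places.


b = sum((xi-xbar)(yi-ybar)) / sum((xi-xbar)^2)
n = 6, xbar = 37/6 ≈ 6.166667, ybar = 56/6 = 28/3 ≈ 9.333333
Sxy = sum((xi-xbar)(yi-ybar)) = -67/3 ≈ -22.333333
Sxx = sum((xi-xbar)^2) = 965/6 ≈ 160.833333
b = Sxy / Sxx = -134/965 ≈ -0.138860

-0.1389


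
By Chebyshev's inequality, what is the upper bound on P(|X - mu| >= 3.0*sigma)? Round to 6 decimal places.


P <= 1/k^2
k^2 = 3.0^2 = 9
1/k^2 = 1 / 9 = 1/9 ≈ 0.11111111

0.111111


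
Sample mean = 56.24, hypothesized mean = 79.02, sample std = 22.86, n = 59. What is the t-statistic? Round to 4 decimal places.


t = (xbar - mu0) / (s/sqrt(n))
xbar - mu0 = 56.24 - 79.02 = -22.78
sqrt(59) ≈ 7.68114575
s/sqrt(n) = 22.86 / 7.68114575 ≈ 2.97611851
t = -22.78 / 2.97611851 ≈ -7.654265

-7.6543


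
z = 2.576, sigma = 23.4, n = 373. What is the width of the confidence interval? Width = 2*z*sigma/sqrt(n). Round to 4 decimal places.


width = 2*z*sigma/sqrt(n)
2*z*sigma = 2 * 2.576 * 23.4 = 120.5568
sqrt(373) ≈ 19.313208
width = 120.5568 / 19.313208 ≈ 6.242194

6.2422


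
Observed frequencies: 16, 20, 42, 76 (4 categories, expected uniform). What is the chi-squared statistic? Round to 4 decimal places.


chi2 = sum((O-E)^2/E), E = total/4
total = 154, E = 154/4 = 38.5
(16 - 38.5)^2 / 38.5 = 506.25 / 38.5 = 2025/154 ≈ 13.149351
(20 - 38.5)^2 / 38.5 = 342.25 / 38.5 = 1369/154 ≈ 8.889610
(42 - 38.5)^2 / 38.5 = 12.25 / 38.5 = 7/22 ≈ 0.318182
(76 - 38.5)^2 / 38.5 = 1406.25 / 38.5 = 5625/154 ≈ 36.525974
chi2 = 4534/77 ≈ 58.883117

58.8831


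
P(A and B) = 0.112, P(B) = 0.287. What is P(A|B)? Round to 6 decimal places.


P(A|B) = P(A and B) / P(B) = 0.112 / 0.287 = 16/41 ≈ 0.39024390

0.390244


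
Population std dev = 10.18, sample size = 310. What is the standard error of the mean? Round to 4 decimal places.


SE = sigma / sqrt(n)
sqrt(310) ≈ 17.606817
SE = 10.18 / 17.606817 ≈ 0.578185

0.5782


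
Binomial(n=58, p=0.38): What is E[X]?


E[X] = n*p = 58 * 0.38 = 22.04

22.04


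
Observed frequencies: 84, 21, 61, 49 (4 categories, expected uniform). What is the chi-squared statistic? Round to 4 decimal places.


chi2 = sum((O-E)^2/E), E = total/4
total = 215, E = 215/4 = 53.75
(84 - 53.75)^2 / 53.75 = 915.0625 / 53.75 = 14641/860 ≈ 17.024419
(21 - 53.75)^2 / 53.75 = 1072.5625 / 53.75 = 17161/860 ≈ 19.954651
(61 - 53.75)^2 / 53.75 = 52.5625 / 53.75 = 841/860 ≈ 0.977907
(49 - 53.75)^2 / 53.75 = 22.5625 / 53.75 = 361/860 ≈ 0.419767
chi2 = 8251/215 ≈ 38.376744

38.3767


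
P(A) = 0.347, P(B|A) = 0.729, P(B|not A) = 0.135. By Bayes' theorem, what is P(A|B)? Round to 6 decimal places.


P(A|B) = P(B|A)*P(A) / P(B), P(B) = P(B|A)*P(A) + P(B|not A)*P(not A)
P(B|A)*P(A) = 0.729 * 0.347 = 0.252963
P(B|not A)*P(not A) = 0.135 * 0.653 = 0.088155
P(B) = 0.252963 + 0.088155 = 0.341118
P(A|B) = 0.252963 / 0.341118 ≈ 0.74157037

0.741570


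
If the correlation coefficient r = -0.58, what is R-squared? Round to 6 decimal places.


R^2 = r^2 = (-0.58)^2 = 0.3364

0.336400


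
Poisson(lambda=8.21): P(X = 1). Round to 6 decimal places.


P = e^(-lam) * lam^k / k!
e^(-8.21) ≈ 0.0002719207
lam^k = 8.21^1 = 8.21
k! = 1! = 1
P = 0.0002719207 * 8.21 / 1 ≈ 0.002232

0.002232


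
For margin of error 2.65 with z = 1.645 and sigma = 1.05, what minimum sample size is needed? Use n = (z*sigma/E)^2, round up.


z*sigma/E = 1.645 * 1.05 / 2.65 ≈ 0.651792
(z*sigma/E)^2 ≈ 0.424833
round up: n = 1

1


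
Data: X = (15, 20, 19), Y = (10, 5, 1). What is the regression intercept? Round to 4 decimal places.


a = ybar - b*xbar, where b = sum((xi-xbar)(yi-ybar)) / sum((xi-xbar)^2)
n = 3, xbar = 54/3 = 18, ybar = 16/3 ≈ 5.333333
Sxy = sum((xi-xbar)(yi-ybar)) = -19
Sxx = sum((xi-xbar)^2) = 14
b = Sxy / Sxx = -19/14 ≈ -1.357143
a = 5.333333 - (-1.357143) * 18 = 625/21 ≈ 29.761905

29.7619


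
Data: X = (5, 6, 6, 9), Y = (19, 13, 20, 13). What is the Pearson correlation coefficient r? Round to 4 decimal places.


r = sum((xi-xbar)(yi-ybar)) / sqrt(sum((xi-xbar)^2) * sum((yi-ybar)^2))
n = 4, xbar = 26/4 = 6.5, ybar = 65/4 = 16.25
Sxy = sum((xi-xbar)(yi-ybar)) = -12.5
Sxx = sum((xi-xbar)^2) = 9
Syy = sum((yi-ybar)^2) = 42.75
sqrt(Sxx*Syy) ≈ 19.615045
r = Sxy / sqrt(Sxx*Syy) = -12.5 / 19.615045 ≈ -0.637266

-0.6373


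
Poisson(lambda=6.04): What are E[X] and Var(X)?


E[X] = Var(X) = lambda = 6.04

6.04, 6.04


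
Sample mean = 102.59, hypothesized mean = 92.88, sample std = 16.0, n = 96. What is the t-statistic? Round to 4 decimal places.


t = (xbar - mu0) / (s/sqrt(n))
xbar - mu0 = 102.59 - 92.88 = 9.71
sqrt(96) ≈ 9.79795897
s/sqrt(n) = 16.0 / 9.79795897 ≈ 1.63299316
t = 9.71 / 1.63299316 ≈ 5.946136

5.9461


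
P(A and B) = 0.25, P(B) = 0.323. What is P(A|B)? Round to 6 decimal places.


P(A|B) = P(A and B) / P(B) = 0.25 / 0.323 = 250/323 ≈ 0.77399381

0.773994


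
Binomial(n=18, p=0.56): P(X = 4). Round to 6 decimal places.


P = C(n,k) * p^k * (1-p)^(n-k)
C(18,4) = 3060
p^k = 0.56^4 = 0.09834496
(1-p)^(n-k) = 0.44^14 ≈ 0.00001019383
P = 3060 * 0.09834496 * 0.00001019383 ≈ 0.003068

0.003068


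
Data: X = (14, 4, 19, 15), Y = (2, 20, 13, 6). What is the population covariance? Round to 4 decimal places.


Cov = (1/n)*sum((xi-xbar)(yi-ybar))
n = 4, xbar = 52/4 = 13, ybar = 41/4 = 10.25
sum((xi-xbar)(yi-ybar)) = -88
Cov = -88 / 4 = -22

-22.0000


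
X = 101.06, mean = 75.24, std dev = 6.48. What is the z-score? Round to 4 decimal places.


z = (X - mu) / sigma
X - mu = 101.06 - 75.24 = 25.82
z = 25.82 / 6.48 = 1291/324 ≈ 3.984568

3.9846


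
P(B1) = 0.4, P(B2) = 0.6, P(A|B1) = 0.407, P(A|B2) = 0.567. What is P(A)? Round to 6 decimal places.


P(A) = P(A|B1)*P(B1) + P(A|B2)*P(B2)
P(A|B1)*P(B1) = 0.407 * 0.4 = 0.1628
P(A|B2)*P(B2) = 0.567 * 0.6 = 0.3402
P(A) = 0.1628 + 0.3402 = 0.503

0.503000


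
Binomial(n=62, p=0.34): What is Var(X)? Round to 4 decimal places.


Var = n*p*(1-p) = 62 * 0.34 * 0.66 = 13.9128

13.9128


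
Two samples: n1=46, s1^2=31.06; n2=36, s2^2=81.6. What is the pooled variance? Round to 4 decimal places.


sp^2 = ((n1-1)*s1^2 + (n2-1)*s2^2)/(n1+n2-2)
(n1-1)*s1^2 = 45 * 31.06 = 1397.7
(n2-1)*s2^2 = 35 * 81.6 = 2856
numerator = 1397.7 + 2856 = 4253.7
n1+n2-2 = 80
sp^2 = 4253.7 / 80 = 53.17125

53.1713


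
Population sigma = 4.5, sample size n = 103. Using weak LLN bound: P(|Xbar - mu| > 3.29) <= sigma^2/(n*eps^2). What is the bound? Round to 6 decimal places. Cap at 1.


bound = min(1, sigma^2/(n*eps^2))
sigma^2 = 4.5^2 = 20.25
n*eps^2 = 103 * 3.29^2 = 103 * 10.8241 = 1114.8823
sigma^2/(n*eps^2) = 20.25 / 1114.8823 ≈ 0.01816335

0.018163


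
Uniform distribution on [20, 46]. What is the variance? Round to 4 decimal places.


Var = (b-a)^2 / 12
(b-a)^2 = (46 - 20)^2 = 676
Var = 676/12 ≈ 56.333333

56.3333


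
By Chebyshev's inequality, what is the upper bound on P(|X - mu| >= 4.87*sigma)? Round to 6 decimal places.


P <= 1/k^2
k^2 = 4.87^2 = 23.7169
1/k^2 = 1 / 23.7169 ≈ 0.04216403

0.042164


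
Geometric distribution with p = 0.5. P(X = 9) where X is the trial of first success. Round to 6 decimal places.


P = (1-p)^(k-1) * p
(1-p)^(k-1) = 0.5^8 = 0.00390625
P = 0.00390625 * 0.5 = 0.001953125

0.001953


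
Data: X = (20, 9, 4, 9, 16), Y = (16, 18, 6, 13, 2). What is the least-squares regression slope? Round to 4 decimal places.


b = sum((xi-xbar)(yi-ybar)) / sum((xi-xbar)^2)
n = 5, xbar = 58/5 = 11.6, ybar = 55/5 = 11
Sxy = sum((xi-xbar)(yi-ybar)) = 17
Sxx = sum((xi-xbar)^2) = 161.2
b = Sxy / Sxx = 85/806 ≈ 0.105459

0.1055


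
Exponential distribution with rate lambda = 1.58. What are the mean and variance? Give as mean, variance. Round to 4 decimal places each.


mean = 1/lam, var = 1/lam^2
mean = 1 / 1.58 = 50/79 ≈ 0.632911
lam^2 = 1.58^2 = 2.4964
var = 1 / 2.4964 = 2500/6241 ≈ 0.400577

0.6329, 0.4006


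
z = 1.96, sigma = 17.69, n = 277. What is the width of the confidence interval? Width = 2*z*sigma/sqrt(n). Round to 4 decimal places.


width = 2*z*sigma/sqrt(n)
2*z*sigma = 2 * 1.96 * 17.69 = 69.3448
sqrt(277) ≈ 16.643317
width = 69.3448 / 16.643317 ≈ 4.166525

4.1665


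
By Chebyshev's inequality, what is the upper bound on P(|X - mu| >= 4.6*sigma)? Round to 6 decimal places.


P <= 1/k^2
k^2 = 4.6^2 = 21.16
1/k^2 = 1 / 21.16 = 25/529 ≈ 0.04725898

0.047259


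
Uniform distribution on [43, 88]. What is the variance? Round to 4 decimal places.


Var = (b-a)^2 / 12
(b-a)^2 = (88 - 43)^2 = 2025
Var = 2025/12 = 168.75

168.7500


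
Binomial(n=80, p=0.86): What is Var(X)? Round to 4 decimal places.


Var = n*p*(1-p) = 80 * 0.86 * 0.14 = 9.632

9.6320


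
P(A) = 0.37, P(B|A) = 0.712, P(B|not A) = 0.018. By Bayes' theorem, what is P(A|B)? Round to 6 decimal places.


P(A|B) = P(B|A)*P(A) / P(B), P(B) = P(B|A)*P(A) + P(B|not A)*P(not A)
P(B|A)*P(A) = 0.712 * 0.37 = 0.26344
P(B|not A)*P(not A) = 0.018 * 0.63 = 0.01134
P(B) = 0.26344 + 0.01134 = 0.27478
P(A|B) = 0.26344 / 0.27478 ≈ 0.95873062

0.958731


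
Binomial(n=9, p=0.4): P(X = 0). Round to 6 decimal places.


P = C(n,k) * p^k * (1-p)^(n-k)
C(9,0) = 1
p^k = 0.4^0 = 1
(1-p)^(n-k) = 0.6^9 ≈ 0.01007770
P = 1 * 1 * 0.01007770 ≈ 0.010078

0.010078


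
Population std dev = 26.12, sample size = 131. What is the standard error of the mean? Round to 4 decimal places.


SE = sigma / sqrt(n)
sqrt(131) ≈ 11.445523
SE = 26.12 / 11.445523 ≈ 2.282115

2.2821


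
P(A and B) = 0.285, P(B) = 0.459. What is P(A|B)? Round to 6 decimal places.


P(A|B) = P(A and B) / P(B) = 0.285 / 0.459 = 95/153 ≈ 0.62091503

0.620915


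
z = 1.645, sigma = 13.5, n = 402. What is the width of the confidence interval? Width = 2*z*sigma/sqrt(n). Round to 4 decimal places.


width = 2*z*sigma/sqrt(n)
2*z*sigma = 2 * 1.645 * 13.5 = 44.415
sqrt(402) ≈ 20.049938
width = 44.415 / 20.049938 ≈ 2.215219

2.2152


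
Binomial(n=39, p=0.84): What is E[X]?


E[X] = n*p = 39 * 0.84 = 32.76

32.76


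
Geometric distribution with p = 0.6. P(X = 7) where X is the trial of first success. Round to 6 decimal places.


P = (1-p)^(k-1) * p
(1-p)^(k-1) = 0.4^6 = 0.004096
P = 0.004096 * 0.6 = 0.0024576

0.002458


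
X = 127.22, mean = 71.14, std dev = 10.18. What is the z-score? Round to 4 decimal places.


z = (X - mu) / sigma
X - mu = 127.22 - 71.14 = 56.08
z = 56.08 / 10.18 = 2804/509 ≈ 5.508841

5.5088


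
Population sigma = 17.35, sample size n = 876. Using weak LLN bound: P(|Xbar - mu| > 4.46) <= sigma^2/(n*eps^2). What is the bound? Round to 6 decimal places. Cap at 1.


bound = min(1, sigma^2/(n*eps^2))
sigma^2 = 17.35^2 = 301.0225
n*eps^2 = 876 * 4.46^2 = 876 * 19.8916 = 17425.0416
sigma^2/(n*eps^2) = 301.0225 / 17425.0416 ≈ 0.01727528

0.017275


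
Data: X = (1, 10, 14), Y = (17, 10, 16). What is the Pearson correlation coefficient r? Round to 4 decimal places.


r = sum((xi-xbar)(yi-ybar)) / sqrt(sum((xi-xbar)^2) * sum((yi-ybar)^2))
n = 3, xbar = 25/3 ≈ 8.333333, ybar = 43/3 ≈ 14.333333
Sxy = sum((xi-xbar)(yi-ybar)) = -52/3 ≈ -17.333333
Sxx = sum((xi-xbar)^2) = 266/3 ≈ 88.666667
Syy = sum((yi-ybar)^2) = 86/3 ≈ 28.666667
sqrt(Sxx*Syy) ≈ 50.416047
r = Sxy / sqrt(Sxx*Syy) = -17.333333 / 50.416047 ≈ -0.343806

-0.3438


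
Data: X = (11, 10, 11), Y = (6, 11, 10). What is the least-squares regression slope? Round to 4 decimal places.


b = sum((xi-xbar)(yi-ybar)) / sum((xi-xbar)^2)
n = 3, xbar = 32/3 ≈ 10.666667, ybar = 27/3 = 9
Sxy = sum((xi-xbar)(yi-ybar)) = -2
Sxx = sum((xi-xbar)^2) = 2/3 ≈ 0.666667
b = Sxy / Sxx = -3

-3.0000


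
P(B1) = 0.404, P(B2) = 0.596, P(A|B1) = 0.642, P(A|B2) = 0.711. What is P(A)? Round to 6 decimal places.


P(A) = P(A|B1)*P(B1) + P(A|B2)*P(B2)
P(A|B1)*P(B1) = 0.642 * 0.404 = 0.259368
P(A|B2)*P(B2) = 0.711 * 0.596 = 0.423756
P(A) = 0.259368 + 0.423756 = 0.683124

0.683124


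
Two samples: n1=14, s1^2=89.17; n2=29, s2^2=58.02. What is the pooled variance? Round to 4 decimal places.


sp^2 = ((n1-1)*s1^2 + (n2-1)*s2^2)/(n1+n2-2)
(n1-1)*s1^2 = 13 * 89.17 = 1159.21
(n2-1)*s2^2 = 28 * 58.02 = 1624.56
numerator = 1159.21 + 1624.56 = 2783.77
n1+n2-2 = 41
sp^2 = 2783.77 / 41 = 278377/4100 ≈ 67.896829

67.8968


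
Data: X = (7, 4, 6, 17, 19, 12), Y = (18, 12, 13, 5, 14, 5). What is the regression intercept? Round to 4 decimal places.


a = ybar - b*xbar, where b = sum((xi-xbar)(yi-ybar)) / sum((xi-xbar)^2)
n = 6, xbar = 65/6 ≈ 10.833333, ybar = 67/6 ≈ 11.166667
Sxy = sum((xi-xbar)(yi-ybar)) = -377/6 ≈ -62.833333
Sxx = sum((xi-xbar)^2) = 1145/6 ≈ 190.833333
b = Sxy / Sxx = -377/1145 ≈ -0.329258
a = 11.166667 - (-0.329258) * 10.833333 = 3374/229 ≈ 14.733624

14.7336


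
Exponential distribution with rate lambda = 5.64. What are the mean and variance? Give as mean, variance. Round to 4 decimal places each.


mean = 1/lam, var = 1/lam^2
mean = 1 / 5.64 = 25/141 ≈ 0.177305
lam^2 = 5.64^2 = 31.8096
var = 1 / 31.8096 ≈ 0.031437

0.1773, 0.0314


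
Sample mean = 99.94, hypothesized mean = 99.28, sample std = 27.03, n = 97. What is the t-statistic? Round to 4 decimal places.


t = (xbar - mu0) / (s/sqrt(n))
xbar - mu0 = 99.94 - 99.28 = 0.66
sqrt(97) ≈ 9.84885780
s/sqrt(n) = 27.03 / 9.84885780 ≈ 2.74448068
t = 0.66 / 2.74448068 ≈ 0.240483

0.2405


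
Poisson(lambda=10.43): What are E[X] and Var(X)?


E[X] = Var(X) = lambda = 10.43

10.43, 10.43


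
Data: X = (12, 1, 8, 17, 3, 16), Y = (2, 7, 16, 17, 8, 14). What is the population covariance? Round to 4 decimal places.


Cov = (1/n)*sum((xi-xbar)(yi-ybar))
n = 6, xbar = 57/6 = 9.5, ybar = 64/6 = 32/3 ≈ 10.666667
sum((xi-xbar)(yi-ybar)) = 88
Cov = 88 / 6 = 44/3 ≈ 14.666667

14.6667


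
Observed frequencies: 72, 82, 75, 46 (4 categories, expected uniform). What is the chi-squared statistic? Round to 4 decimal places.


chi2 = sum((O-E)^2/E), E = total/4
total = 275, E = 275/4 = 68.75
(72 - 68.75)^2 / 68.75 = 10.5625 / 68.75 = 169/1100 ≈ 0.153636
(82 - 68.75)^2 / 68.75 = 175.5625 / 68.75 = 2809/1100 ≈ 2.553636
(75 - 68.75)^2 / 68.75 = 39.0625 / 68.75 = 25/44 ≈ 0.568182
(46 - 68.75)^2 / 68.75 = 517.5625 / 68.75 = 8281/1100 ≈ 7.528182
chi2 = 2971/275 ≈ 10.803636

10.8036


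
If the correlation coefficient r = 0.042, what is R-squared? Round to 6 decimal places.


R^2 = r^2 = (0.042)^2 = 0.001764

0.001764


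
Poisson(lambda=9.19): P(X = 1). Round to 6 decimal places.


P = e^(-lam) * lam^k / k!
e^(-9.19) ≈ 0.0001020549
lam^k = 9.19^1 = 9.19
k! = 1! = 1
P = 0.0001020549 * 9.19 / 1 ≈ 0.000938

0.000938


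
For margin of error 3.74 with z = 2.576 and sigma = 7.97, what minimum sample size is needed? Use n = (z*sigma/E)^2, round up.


z*sigma/E = 2.576 * 7.97 / 3.74 ≈ 5.489497
(z*sigma/E)^2 ≈ 30.134581
round up: n = 31

31


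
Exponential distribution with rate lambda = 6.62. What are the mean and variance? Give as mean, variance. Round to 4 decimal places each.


mean = 1/lam, var = 1/lam^2
mean = 1 / 6.62 = 50/331 ≈ 0.151057
lam^2 = 6.62^2 = 43.8244
var = 1 / 43.8244 ≈ 0.022818

0.1511, 0.0228


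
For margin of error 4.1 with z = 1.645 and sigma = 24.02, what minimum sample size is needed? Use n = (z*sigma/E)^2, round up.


z*sigma/E = 1.645 * 24.02 / 4.1 ≈ 9.637293
(z*sigma/E)^2 ≈ 92.877410
round up: n = 93

93


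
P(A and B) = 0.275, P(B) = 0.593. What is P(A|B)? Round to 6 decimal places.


P(A|B) = P(A and B) / P(B) = 0.275 / 0.593 = 275/593 ≈ 0.46374368

0.463744


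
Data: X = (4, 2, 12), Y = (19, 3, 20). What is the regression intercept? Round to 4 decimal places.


a = ybar - b*xbar, where b = sum((xi-xbar)(yi-ybar)) / sum((xi-xbar)^2)
n = 3, xbar = 18/3 = 6, ybar = 42/3 = 14
Sxy = sum((xi-xbar)(yi-ybar)) = 70
Sxx = sum((xi-xbar)^2) = 56
b = Sxy / Sxx = 1.25
a = 14 - 1.25 * 6 = 6.5

6.5000


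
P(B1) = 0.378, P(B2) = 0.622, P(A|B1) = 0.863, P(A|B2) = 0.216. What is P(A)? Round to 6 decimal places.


P(A) = P(A|B1)*P(B1) + P(A|B2)*P(B2)
P(A|B1)*P(B1) = 0.863 * 0.378 = 0.326214
P(A|B2)*P(B2) = 0.216 * 0.622 = 0.134352
P(A) = 0.326214 + 0.134352 = 0.460566

0.460566


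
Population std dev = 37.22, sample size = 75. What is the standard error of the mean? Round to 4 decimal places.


SE = sigma / sqrt(n)
sqrt(75) ≈ 8.660254
SE = 37.22 / 8.660254 ≈ 4.297795

4.2978


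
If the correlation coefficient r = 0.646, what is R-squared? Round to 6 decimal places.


R^2 = r^2 = (0.646)^2 = 0.417316

0.417316


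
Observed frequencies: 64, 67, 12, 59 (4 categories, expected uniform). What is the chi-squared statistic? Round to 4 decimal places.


chi2 = sum((O-E)^2/E), E = total/4
total = 202, E = 202/4 = 50.5
(64 - 50.5)^2 / 50.5 = 182.25 / 50.5 = 729/202 ≈ 3.608911
(67 - 50.5)^2 / 50.5 = 272.25 / 50.5 = 1089/202 ≈ 5.391089
(12 - 50.5)^2 / 50.5 = 1482.25 / 50.5 = 5929/202 ≈ 29.351485
(59 - 50.5)^2 / 50.5 = 72.25 / 50.5 = 289/202 ≈ 1.430693
chi2 = 4018/101 ≈ 39.782178

39.7822


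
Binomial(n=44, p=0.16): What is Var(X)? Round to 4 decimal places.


Var = n*p*(1-p) = 44 * 0.16 * 0.84 = 5.9136

5.9136


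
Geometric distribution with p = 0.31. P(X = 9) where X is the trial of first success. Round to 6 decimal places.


P = (1-p)^(k-1) * p
(1-p)^(k-1) = 0.69^8 ≈ 0.05137984
P = 0.05137984 * 0.31 ≈ 0.01592775

0.015928


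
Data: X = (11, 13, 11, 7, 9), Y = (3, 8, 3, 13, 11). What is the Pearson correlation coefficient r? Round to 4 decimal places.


r = sum((xi-xbar)(yi-ybar)) / sqrt(sum((xi-xbar)^2) * sum((yi-ybar)^2))
n = 5, xbar = 51/5 = 10.2, ybar = 38/5 = 7.6
Sxy = sum((xi-xbar)(yi-ybar)) = -27.6
Sxx = sum((xi-xbar)^2) = 20.8
Syy = sum((yi-ybar)^2) = 83.2
sqrt(Sxx*Syy) = 41.6
r = Sxy / sqrt(Sxx*Syy) = -27.6 / 41.6 = -69/104 ≈ -0.663462

-0.6635


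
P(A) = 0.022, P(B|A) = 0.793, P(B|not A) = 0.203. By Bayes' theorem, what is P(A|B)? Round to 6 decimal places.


P(A|B) = P(B|A)*P(A) / P(B), P(B) = P(B|A)*P(A) + P(B|not A)*P(not A)
P(B|A)*P(A) = 0.793 * 0.022 = 0.017446
P(B|not A)*P(not A) = 0.203 * 0.978 = 0.198534
P(B) = 0.017446 + 0.198534 = 0.21598
P(A|B) = 0.017446 / 0.21598 ≈ 0.08077600

0.080776


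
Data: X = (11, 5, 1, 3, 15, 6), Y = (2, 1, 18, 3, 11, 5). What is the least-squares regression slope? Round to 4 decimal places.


b = sum((xi-xbar)(yi-ybar)) / sum((xi-xbar)^2)
n = 6, xbar = 41/6 ≈ 6.833333, ybar = 40/6 = 20/3 ≈ 6.666667
Sxy = sum((xi-xbar)(yi-ybar)) = -73/3 ≈ -24.333333
Sxx = sum((xi-xbar)^2) = 821/6 ≈ 136.833333
b = Sxy / Sxx = -146/821 ≈ -0.177832

-0.1778


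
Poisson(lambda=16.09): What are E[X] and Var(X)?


E[X] = Var(X) = lambda = 16.09

16.09, 16.09


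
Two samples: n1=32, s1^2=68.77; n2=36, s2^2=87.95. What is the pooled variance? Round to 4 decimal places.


sp^2 = ((n1-1)*s1^2 + (n2-1)*s2^2)/(n1+n2-2)
(n1-1)*s1^2 = 31 * 68.77 = 2131.87
(n2-1)*s2^2 = 35 * 87.95 = 3078.25
numerator = 2131.87 + 3078.25 = 5210.12
n1+n2-2 = 66
sp^2 = 5210.12 / 66 = 130253/1650 ≈ 78.941212

78.9412


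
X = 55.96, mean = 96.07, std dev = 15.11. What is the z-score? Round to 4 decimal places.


z = (X - mu) / sigma
X - mu = 55.96 - 96.07 = -40.11
z = -40.11 / 15.11 = -4011/1511 ≈ -2.654533

-2.6545


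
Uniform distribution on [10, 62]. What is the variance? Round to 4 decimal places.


Var = (b-a)^2 / 12
(b-a)^2 = (62 - 10)^2 = 2704
Var = 2704/12 ≈ 225.333333

225.3333


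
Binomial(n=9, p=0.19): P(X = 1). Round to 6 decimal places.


P = C(n,k) * p^k * (1-p)^(n-k)
C(9,1) = 9
p^k = 0.19^1 = 0.19
(1-p)^(n-k) = 0.81^8 ≈ 0.1853020
P = 9 * 0.19 * 0.1853020 ≈ 0.316866

0.316866


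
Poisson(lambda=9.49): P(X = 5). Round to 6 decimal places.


P = e^(-lam) * lam^k / k!
e^(-9.49) ≈ 0.00007560410
lam^k = 9.49^5 ≈ 76971.697098
k! = 5! = 120
P = 0.00007560410 * 76971.697098 / 120 ≈ 0.048495

0.048495


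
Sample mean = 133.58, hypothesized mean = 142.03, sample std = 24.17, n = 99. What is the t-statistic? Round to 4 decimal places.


t = (xbar - mu0) / (s/sqrt(n))
xbar - mu0 = 133.58 - 142.03 = -8.45
sqrt(99) ≈ 9.94987437
s/sqrt(n) = 24.17 / 9.94987437 ≈ 2.42917640
t = -8.45 / 2.42917640 ≈ -3.478545

-3.4785


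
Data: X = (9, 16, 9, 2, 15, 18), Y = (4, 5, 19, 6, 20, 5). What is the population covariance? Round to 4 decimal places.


Cov = (1/n)*sum((xi-xbar)(yi-ybar))
n = 6, xbar = 69/6 = 11.5, ybar = 59/6 ≈ 9.833333
sum((xi-xbar)(yi-ybar)) = 10.5
Cov = 10.5 / 6 = 1.75

1.7500


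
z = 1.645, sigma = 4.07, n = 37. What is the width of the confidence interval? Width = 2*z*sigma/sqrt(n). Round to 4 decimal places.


width = 2*z*sigma/sqrt(n)
2*z*sigma = 2 * 1.645 * 4.07 = 13.3903
sqrt(37) ≈ 6.082763
width = 13.3903 / 6.082763 ≈ 2.201352

2.2014


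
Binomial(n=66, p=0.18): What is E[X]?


E[X] = n*p = 66 * 0.18 = 11.88

11.88


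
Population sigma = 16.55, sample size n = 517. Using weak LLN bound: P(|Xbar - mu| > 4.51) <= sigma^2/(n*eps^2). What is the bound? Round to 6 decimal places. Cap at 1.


bound = min(1, sigma^2/(n*eps^2))
sigma^2 = 16.55^2 = 273.9025
n*eps^2 = 517 * 4.51^2 = 517 * 20.3401 = 10515.8317
sigma^2/(n*eps^2) = 273.9025 / 10515.8317 ≈ 0.02604668

0.026047


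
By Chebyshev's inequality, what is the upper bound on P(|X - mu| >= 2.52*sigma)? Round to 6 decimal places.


P <= 1/k^2
k^2 = 2.52^2 = 6.3504
1/k^2 = 1 / 6.3504 = 625/3969 ≈ 0.15747040

0.157470


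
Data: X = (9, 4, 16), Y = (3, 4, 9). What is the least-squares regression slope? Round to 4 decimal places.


b = sum((xi-xbar)(yi-ybar)) / sum((xi-xbar)^2)
n = 3, xbar = 29/3 ≈ 9.666667, ybar = 16/3 ≈ 5.333333
Sxy = sum((xi-xbar)(yi-ybar)) = 97/3 ≈ 32.333333
Sxx = sum((xi-xbar)^2) = 218/3 ≈ 72.666667
b = Sxy / Sxx = 97/218 ≈ 0.444954

0.4450


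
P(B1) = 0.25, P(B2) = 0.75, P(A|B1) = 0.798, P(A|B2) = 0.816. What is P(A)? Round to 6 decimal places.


P(A) = P(A|B1)*P(B1) + P(A|B2)*P(B2)
P(A|B1)*P(B1) = 0.798 * 0.25 = 0.1995
P(A|B2)*P(B2) = 0.816 * 0.75 = 0.612
P(A) = 0.1995 + 0.612 = 0.8115

0.811500


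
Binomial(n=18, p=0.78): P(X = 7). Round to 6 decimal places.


P = C(n,k) * p^k * (1-p)^(n-k)
C(18,7) = 31824
p^k = 0.78^7 ≈ 0.1756557
(1-p)^(n-k) = 0.22^11 ≈ 0.00000005843183
P = 31824 * 0.1756557 * 0.00000005843183 ≈ 0.000327

0.000327


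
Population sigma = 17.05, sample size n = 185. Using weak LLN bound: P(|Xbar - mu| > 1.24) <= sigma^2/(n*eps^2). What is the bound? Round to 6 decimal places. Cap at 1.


bound = min(1, sigma^2/(n*eps^2))
sigma^2 = 17.05^2 = 290.7025
n*eps^2 = 185 * 1.24^2 = 185 * 1.5376 = 284.456
sigma^2/(n*eps^2) = 290.7025 / 284.456 = 605/592 ≈ 1.02195946
this exceeds 1, so the bound is capped at 1

1.000000


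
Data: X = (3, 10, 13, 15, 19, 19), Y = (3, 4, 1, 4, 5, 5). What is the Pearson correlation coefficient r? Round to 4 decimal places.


r = sum((xi-xbar)(yi-ybar)) / sqrt(sum((xi-xbar)^2) * sum((yi-ybar)^2))
n = 6, xbar = 79/6 ≈ 13.166667, ybar = 22/6 = 11/3 ≈ 3.666667
Sxy = sum((xi-xbar)(yi-ybar)) = 67/3 ≈ 22.333333
Sxx = sum((xi-xbar)^2) = 1109/6 ≈ 184.833333
Syy = sum((yi-ybar)^2) = 34/3 ≈ 11.333333
sqrt(Sxx*Syy) ≈ 45.768742
r = Sxy / sqrt(Sxx*Syy) = 22.333333 / 45.768742 ≈ 0.487960

0.4880


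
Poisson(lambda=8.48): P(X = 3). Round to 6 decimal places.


P = e^(-lam) * lam^k / k!
e^(-8.48) ≈ 0.0002075787
lam^k = 8.48^3 = 609.800192
k! = 3! = 6
P = 0.0002075787 * 609.800192 / 6 ≈ 0.021097

0.021097


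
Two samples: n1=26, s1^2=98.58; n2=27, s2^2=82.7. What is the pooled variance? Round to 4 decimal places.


sp^2 = ((n1-1)*s1^2 + (n2-1)*s2^2)/(n1+n2-2)
(n1-1)*s1^2 = 25 * 98.58 = 2464.5
(n2-1)*s2^2 = 26 * 82.7 = 2150.2
numerator = 2464.5 + 2150.2 = 4614.7
n1+n2-2 = 51
sp^2 = 4614.7 / 51 = 46147/510 ≈ 90.484314

90.4843


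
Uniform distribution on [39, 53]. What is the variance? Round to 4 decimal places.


Var = (b-a)^2 / 12
(b-a)^2 = (53 - 39)^2 = 196
Var = 196/12 ≈ 16.333333

16.3333


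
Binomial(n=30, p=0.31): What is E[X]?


E[X] = n*p = 30 * 0.31 = 9.3

9.3


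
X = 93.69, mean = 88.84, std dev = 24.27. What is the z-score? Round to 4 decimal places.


z = (X - mu) / sigma
X - mu = 93.69 - 88.84 = 4.85
z = 4.85 / 24.27 = 485/2427 ≈ 0.199835

0.1998


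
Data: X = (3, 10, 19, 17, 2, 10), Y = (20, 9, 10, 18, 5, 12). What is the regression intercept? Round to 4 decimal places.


a = ybar - b*xbar, where b = sum((xi-xbar)(yi-ybar)) / sum((xi-xbar)^2)
n = 6, xbar = 61/6 ≈ 10.166667, ybar = 74/6 = 37/3 ≈ 12.333333
Sxy = sum((xi-xbar)(yi-ybar)) = 71/3 ≈ 23.666667
Sxx = sum((xi-xbar)^2) = 1457/6 ≈ 242.833333
b = Sxy / Sxx = 142/1457 ≈ 0.097461
a = 12.333333 - 0.097461 * 10.166667 = 16526/1457 ≈ 11.342485

11.3425


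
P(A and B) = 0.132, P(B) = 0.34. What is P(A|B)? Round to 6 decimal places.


P(A|B) = P(A and B) / P(B) = 0.132 / 0.34 = 33/85 ≈ 0.38823529

0.388235


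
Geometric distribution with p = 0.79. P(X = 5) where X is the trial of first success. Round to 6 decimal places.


P = (1-p)^(k-1) * p
(1-p)^(k-1) = 0.21^4 = 0.00194481
P = 0.00194481 * 0.79 ≈ 0.001536400

0.001536


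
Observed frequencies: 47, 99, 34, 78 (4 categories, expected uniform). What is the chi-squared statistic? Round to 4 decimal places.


chi2 = sum((O-E)^2/E), E = total/4
total = 258, E = 258/4 = 64.5
(47 - 64.5)^2 / 64.5 = 306.25 / 64.5 = 1225/258 ≈ 4.748062
(99 - 64.5)^2 / 64.5 = 1190.25 / 64.5 = 1587/86 ≈ 18.453488
(34 - 64.5)^2 / 64.5 = 930.25 / 64.5 = 3721/258 ≈ 14.422481
(78 - 64.5)^2 / 64.5 = 182.25 / 64.5 = 243/86 ≈ 2.825581
chi2 = 5218/129 ≈ 40.449612

40.4496


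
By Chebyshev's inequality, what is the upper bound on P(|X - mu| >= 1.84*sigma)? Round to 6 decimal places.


P <= 1/k^2
k^2 = 1.84^2 = 3.3856
1/k^2 = 1 / 3.3856 = 625/2116 ≈ 0.29536862

0.295369


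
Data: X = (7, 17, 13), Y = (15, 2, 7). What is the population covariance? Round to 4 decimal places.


Cov = (1/n)*sum((xi-xbar)(yi-ybar))
n = 3, xbar = 37/3 ≈ 12.333333, ybar = 24/3 = 8
sum((xi-xbar)(yi-ybar)) = -66
Cov = -66 / 3 = -22

-22.0000


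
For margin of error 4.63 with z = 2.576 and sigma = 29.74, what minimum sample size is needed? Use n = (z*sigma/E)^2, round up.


z*sigma/E = 2.576 * 29.74 / 4.63 ≈ 16.546488
(z*sigma/E)^2 ≈ 273.786269
round up: n = 274

274


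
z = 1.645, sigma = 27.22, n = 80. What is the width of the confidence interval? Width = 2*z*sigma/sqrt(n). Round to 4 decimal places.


width = 2*z*sigma/sqrt(n)
2*z*sigma = 2 * 1.645 * 27.22 = 89.5538
sqrt(80) ≈ 8.944272
width = 89.5538 / 8.944272 ≈ 10.012419

10.0124


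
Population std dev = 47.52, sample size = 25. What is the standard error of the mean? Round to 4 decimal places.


SE = sigma / sqrt(n)
sqrt(25) = 5
SE = 47.52 / 5 = 9.504

9.5040


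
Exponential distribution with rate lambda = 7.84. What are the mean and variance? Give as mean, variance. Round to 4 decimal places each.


mean = 1/lam, var = 1/lam^2
mean = 1 / 7.84 = 25/196 ≈ 0.127551
lam^2 = 7.84^2 = 61.4656
var = 1 / 61.4656 ≈ 0.016269

0.1276, 0.0163


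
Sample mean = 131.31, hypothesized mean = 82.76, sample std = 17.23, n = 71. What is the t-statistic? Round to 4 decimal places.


t = (xbar - mu0) / (s/sqrt(n))
xbar - mu0 = 131.31 - 82.76 = 48.55
sqrt(71) ≈ 8.42614977
s/sqrt(n) = 17.23 / 8.42614977 ≈ 2.04482480
t = 48.55 / 2.04482480 ≈ 23.742865

23.7429


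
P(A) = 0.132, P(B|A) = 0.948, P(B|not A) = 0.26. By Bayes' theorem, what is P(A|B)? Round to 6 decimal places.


P(A|B) = P(B|A)*P(A) / P(B), P(B) = P(B|A)*P(A) + P(B|not A)*P(not A)
P(B|A)*P(A) = 0.948 * 0.132 = 0.125136
P(B|not A)*P(not A) = 0.26 * 0.868 = 0.22568
P(B) = 0.125136 + 0.22568 = 0.350816
P(A|B) = 0.125136 / 0.350816 ≈ 0.35669981

0.356700


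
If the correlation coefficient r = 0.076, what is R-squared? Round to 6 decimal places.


R^2 = r^2 = (0.076)^2 = 0.005776

0.005776


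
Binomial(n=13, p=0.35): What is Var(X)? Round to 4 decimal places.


Var = n*p*(1-p) = 13 * 0.35 * 0.65 = 2.9575

2.9575


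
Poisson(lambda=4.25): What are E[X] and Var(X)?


E[X] = Var(X) = lambda = 4.25

4.25, 4.25


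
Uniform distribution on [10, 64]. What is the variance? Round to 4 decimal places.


Var = (b-a)^2 / 12
(b-a)^2 = (64 - 10)^2 = 2916
Var = 2916/12 = 243

243.0000


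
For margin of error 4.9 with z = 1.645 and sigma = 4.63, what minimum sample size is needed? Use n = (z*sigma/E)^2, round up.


z*sigma/E = 1.645 * 4.63 / 4.9 ≈ 1.554357
(z*sigma/E)^2 ≈ 2.416026
round up: n = 3

3


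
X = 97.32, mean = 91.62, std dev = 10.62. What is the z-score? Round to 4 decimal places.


z = (X - mu) / sigma
X - mu = 97.32 - 91.62 = 5.7
z = 5.7 / 10.62 = 95/177 ≈ 0.536723

0.5367


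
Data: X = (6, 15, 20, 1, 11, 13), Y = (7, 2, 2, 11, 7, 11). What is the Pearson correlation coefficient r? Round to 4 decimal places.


r = sum((xi-xbar)(yi-ybar)) / sqrt(sum((xi-xbar)^2) * sum((yi-ybar)^2))
n = 6, xbar = 66/6 = 11, ybar = 40/6 = 20/3 ≈ 6.666667
Sxy = sum((xi-xbar)(yi-ybar)) = -97
Sxx = sum((xi-xbar)^2) = 226
Syy = sum((yi-ybar)^2) = 244/3 ≈ 81.333333
sqrt(Sxx*Syy) ≈ 135.577776
r = Sxy / sqrt(Sxx*Syy) = -97 / 135.577776 ≈ -0.715456

-0.7155
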